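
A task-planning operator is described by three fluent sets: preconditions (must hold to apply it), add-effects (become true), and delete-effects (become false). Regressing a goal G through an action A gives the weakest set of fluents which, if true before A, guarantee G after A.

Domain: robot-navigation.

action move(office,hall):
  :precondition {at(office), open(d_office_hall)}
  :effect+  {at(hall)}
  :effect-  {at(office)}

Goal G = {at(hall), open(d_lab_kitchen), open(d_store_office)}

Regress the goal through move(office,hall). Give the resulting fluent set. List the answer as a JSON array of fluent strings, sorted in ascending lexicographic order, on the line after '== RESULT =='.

Compute (G \ add) ∪ pre:
  G ∩ del = {}  (empty — regression defined)
  G \ add = {at(hall), open(d_lab_kitchen), open(d_store_office)} \ {at(hall)} = {open(d_lab_kitchen), open(d_store_office)}
  ∪ pre   = {open(d_lab_kitchen), open(d_store_office)} ∪ {at(office), open(d_office_hall)}
          = {at(office), open(d_lab_kitchen), open(d_office_hall), open(d_store_office)}

== RESULT ==
["at(office)", "open(d_lab_kitchen)", "open(d_office_hall)", "open(d_store_office)"]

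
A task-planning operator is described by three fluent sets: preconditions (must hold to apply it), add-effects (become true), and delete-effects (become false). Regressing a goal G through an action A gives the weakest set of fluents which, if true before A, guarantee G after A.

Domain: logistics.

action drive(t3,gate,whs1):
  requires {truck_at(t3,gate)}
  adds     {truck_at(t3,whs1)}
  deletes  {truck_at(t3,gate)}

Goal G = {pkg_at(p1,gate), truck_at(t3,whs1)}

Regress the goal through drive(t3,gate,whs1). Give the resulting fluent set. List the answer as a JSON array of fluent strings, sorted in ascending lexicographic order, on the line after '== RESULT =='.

Compute (G \ add) ∪ pre:
  G ∩ del = {}  (empty — regression defined)
  G \ add = {pkg_at(p1,gate), truck_at(t3,whs1)} \ {truck_at(t3,whs1)} = {pkg_at(p1,gate)}
  ∪ pre   = {pkg_at(p1,gate)} ∪ {truck_at(t3,gate)}
          = {pkg_at(p1,gate), truck_at(t3,gate)}

== RESULT ==
["pkg_at(p1,gate)", "truck_at(t3,gate)"]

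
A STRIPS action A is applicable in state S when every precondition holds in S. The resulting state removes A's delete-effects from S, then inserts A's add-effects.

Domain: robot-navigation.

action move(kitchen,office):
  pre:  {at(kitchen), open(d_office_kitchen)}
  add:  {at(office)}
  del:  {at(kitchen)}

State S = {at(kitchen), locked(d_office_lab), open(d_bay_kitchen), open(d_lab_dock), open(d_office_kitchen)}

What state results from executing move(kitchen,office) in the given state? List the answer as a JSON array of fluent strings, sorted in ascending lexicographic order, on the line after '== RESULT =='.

Progress:
  pre ⊆ S: {at(kitchen), open(d_office_kitchen)} ⊆ S  — applicable
  S \ del = {locked(d_office_lab), open(d_bay_kitchen), open(d_lab_dock), open(d_office_kitchen)}
  ∪ add   = {at(office), locked(d_office_lab), open(d_bay_kitchen), open(d_lab_dock), open(d_office_kitchen)}

== RESULT ==
["at(office)", "locked(d_office_lab)", "open(d_bay_kitchen)", "open(d_lab_dock)", "open(d_office_kitchen)"]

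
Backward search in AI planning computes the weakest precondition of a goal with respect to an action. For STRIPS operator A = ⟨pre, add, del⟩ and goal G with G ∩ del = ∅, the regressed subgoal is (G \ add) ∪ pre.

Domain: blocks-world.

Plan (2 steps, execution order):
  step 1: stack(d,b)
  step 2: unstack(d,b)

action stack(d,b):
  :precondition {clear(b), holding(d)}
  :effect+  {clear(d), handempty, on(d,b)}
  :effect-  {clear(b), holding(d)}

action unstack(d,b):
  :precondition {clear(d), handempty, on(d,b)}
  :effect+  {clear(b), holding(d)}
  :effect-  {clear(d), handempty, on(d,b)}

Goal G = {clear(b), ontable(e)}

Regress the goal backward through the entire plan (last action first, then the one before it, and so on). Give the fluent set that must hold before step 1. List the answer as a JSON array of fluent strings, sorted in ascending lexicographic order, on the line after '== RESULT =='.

Work backward from the goal:
  through step 2 (unstack(d,b)): drop {clear(b)}, keep {ontable(e)}, require {clear(d), handempty, on(d,b)}
    → {clear(d), handempty, on(d,b), ontable(e)}
  through step 1 (stack(d,b)): drop {clear(d), handempty, on(d,b)}, keep {ontable(e)}, require {clear(b), holding(d)}
    → {clear(b), holding(d), ontable(e)}

== RESULT ==
["clear(b)", "holding(d)", "ontable(e)"]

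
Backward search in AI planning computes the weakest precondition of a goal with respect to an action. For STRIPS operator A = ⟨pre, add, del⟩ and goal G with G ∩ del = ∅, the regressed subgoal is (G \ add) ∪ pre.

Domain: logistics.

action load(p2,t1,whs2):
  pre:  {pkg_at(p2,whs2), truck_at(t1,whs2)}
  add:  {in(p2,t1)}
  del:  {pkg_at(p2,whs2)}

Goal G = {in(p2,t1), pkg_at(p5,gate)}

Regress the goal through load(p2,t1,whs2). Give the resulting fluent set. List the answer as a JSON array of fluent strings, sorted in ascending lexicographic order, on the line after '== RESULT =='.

Compute (G \ add) ∪ pre:
  G ∩ del = {}  (empty — regression defined)
  G \ add = {in(p2,t1), pkg_at(p5,gate)} \ {in(p2,t1)} = {pkg_at(p5,gate)}
  ∪ pre   = {pkg_at(p5,gate)} ∪ {pkg_at(p2,whs2), truck_at(t1,whs2)}
          = {pkg_at(p2,whs2), pkg_at(p5,gate), truck_at(t1,whs2)}

== RESULT ==
["pkg_at(p2,whs2)", "pkg_at(p5,gate)", "truck_at(t1,whs2)"]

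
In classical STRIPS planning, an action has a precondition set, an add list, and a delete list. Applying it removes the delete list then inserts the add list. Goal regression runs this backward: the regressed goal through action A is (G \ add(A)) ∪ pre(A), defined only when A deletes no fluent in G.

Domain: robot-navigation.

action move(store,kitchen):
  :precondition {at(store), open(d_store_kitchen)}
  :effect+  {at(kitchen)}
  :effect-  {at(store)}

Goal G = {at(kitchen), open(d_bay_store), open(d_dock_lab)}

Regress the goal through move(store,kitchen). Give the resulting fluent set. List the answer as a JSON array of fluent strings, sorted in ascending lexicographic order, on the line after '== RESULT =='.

Compute (G \ add) ∪ pre:
  G ∩ del = {}  (empty — regression defined)
  G \ add = {at(kitchen), open(d_bay_store), open(d_dock_lab)} \ {at(kitchen)} = {open(d_bay_store), open(d_dock_lab)}
  ∪ pre   = {open(d_bay_store), open(d_dock_lab)} ∪ {at(store), open(d_store_kitchen)}
          = {at(store), open(d_bay_store), open(d_dock_lab), open(d_store_kitchen)}

== RESULT ==
["at(store)", "open(d_bay_store)", "open(d_dock_lab)", "open(d_store_kitchen)"]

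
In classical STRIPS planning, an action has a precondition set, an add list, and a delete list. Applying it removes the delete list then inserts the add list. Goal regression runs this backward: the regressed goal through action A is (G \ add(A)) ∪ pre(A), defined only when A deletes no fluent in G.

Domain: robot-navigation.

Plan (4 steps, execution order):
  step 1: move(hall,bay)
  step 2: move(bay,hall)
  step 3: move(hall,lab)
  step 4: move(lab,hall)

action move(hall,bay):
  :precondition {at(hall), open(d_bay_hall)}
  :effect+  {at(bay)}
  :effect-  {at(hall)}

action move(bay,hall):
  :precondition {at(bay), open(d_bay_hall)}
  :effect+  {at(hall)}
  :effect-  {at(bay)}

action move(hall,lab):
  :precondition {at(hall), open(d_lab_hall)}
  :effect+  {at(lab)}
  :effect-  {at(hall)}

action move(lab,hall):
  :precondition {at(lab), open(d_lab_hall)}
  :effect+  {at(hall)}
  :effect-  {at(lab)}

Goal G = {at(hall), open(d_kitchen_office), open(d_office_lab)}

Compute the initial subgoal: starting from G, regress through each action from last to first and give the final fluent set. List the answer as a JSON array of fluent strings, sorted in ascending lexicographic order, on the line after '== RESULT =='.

Work backward from the goal:
  through step 4 (move(lab,hall)): drop {at(hall)}, keep {open(d_kitchen_office), open(d_office_lab)}, require {at(lab), open(d_lab_hall)}
    → {at(lab), open(d_kitchen_office), open(d_lab_hall), open(d_office_lab)}
  through step 3 (move(hall,lab)): drop {at(lab)}, keep {open(d_kitchen_office), open(d_lab_hall), open(d_office_lab)}, require {at(hall), open(d_lab_hall)}
    → {at(hall), open(d_kitchen_office), open(d_lab_hall), open(d_office_lab)}
  through step 2 (move(bay,hall)): drop {at(hall)}, keep {open(d_kitchen_office), open(d_lab_hall), open(d_office_lab)}, require {at(bay), open(d_bay_hall)}
    → {at(bay), open(d_bay_hall), open(d_kitchen_office), open(d_lab_hall), open(d_office_lab)}
  through step 1 (move(hall,bay)): drop {at(bay)}, keep {open(d_bay_hall), open(d_kitchen_office), open(d_lab_hall), open(d_office_lab)}, require {at(hall), open(d_bay_hall)}
    → {at(hall), open(d_bay_hall), open(d_kitchen_office), open(d_lab_hall), open(d_office_lab)}

== RESULT ==
["at(hall)", "open(d_bay_hall)", "open(d_kitchen_office)", "open(d_lab_hall)", "open(d_office_lab)"]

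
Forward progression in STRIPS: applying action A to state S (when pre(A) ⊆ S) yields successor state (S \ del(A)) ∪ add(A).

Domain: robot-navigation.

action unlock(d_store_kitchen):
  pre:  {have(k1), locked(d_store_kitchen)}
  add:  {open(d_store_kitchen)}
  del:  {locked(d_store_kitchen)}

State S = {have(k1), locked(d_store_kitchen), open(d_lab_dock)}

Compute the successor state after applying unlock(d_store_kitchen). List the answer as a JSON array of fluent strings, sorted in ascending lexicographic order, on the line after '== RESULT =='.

Progress:
  pre ⊆ S: {have(k1), locked(d_store_kitchen)} ⊆ S  — applicable
  S \ del = {have(k1), open(d_lab_dock)}
  ∪ add   = {have(k1), open(d_lab_dock), open(d_store_kitchen)}

== RESULT ==
["have(k1)", "open(d_lab_dock)", "open(d_store_kitchen)"]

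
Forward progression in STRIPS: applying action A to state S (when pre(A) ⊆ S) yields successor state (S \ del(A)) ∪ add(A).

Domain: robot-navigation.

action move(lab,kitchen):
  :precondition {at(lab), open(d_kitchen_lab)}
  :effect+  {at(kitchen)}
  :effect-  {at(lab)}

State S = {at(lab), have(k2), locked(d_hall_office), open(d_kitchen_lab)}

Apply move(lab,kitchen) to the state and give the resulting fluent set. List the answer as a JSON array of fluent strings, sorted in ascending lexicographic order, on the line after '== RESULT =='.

Progress:
  pre ⊆ S: {at(lab), open(d_kitchen_lab)} ⊆ S  — applicable
  S \ del = {have(k2), locked(d_hall_office), open(d_kitchen_lab)}
  ∪ add   = {at(kitchen), have(k2), locked(d_hall_office), open(d_kitchen_lab)}

== RESULT ==
["at(kitchen)", "have(k2)", "locked(d_hall_office)", "open(d_kitchen_lab)"]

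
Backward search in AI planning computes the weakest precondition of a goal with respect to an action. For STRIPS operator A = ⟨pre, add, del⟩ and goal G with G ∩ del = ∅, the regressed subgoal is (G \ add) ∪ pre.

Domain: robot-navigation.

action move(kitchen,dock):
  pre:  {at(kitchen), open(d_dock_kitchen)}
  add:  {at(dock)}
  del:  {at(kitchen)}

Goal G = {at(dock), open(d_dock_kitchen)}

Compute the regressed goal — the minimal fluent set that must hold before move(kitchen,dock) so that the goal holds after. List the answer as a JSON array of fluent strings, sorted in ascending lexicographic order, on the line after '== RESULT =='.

Regress:
  G ∩ del = {}  (empty — regression defined)
  G \ add = {at(dock), open(d_dock_kitchen)} \ {at(dock)} = {open(d_dock_kitchen)}
  ∪ pre   = {open(d_dock_kitchen)} ∪ {at(kitchen), open(d_dock_kitchen)}
          = {at(kitchen), open(d_dock_kitchen)}

== RESULT ==
["at(kitchen)", "open(d_dock_kitchen)"]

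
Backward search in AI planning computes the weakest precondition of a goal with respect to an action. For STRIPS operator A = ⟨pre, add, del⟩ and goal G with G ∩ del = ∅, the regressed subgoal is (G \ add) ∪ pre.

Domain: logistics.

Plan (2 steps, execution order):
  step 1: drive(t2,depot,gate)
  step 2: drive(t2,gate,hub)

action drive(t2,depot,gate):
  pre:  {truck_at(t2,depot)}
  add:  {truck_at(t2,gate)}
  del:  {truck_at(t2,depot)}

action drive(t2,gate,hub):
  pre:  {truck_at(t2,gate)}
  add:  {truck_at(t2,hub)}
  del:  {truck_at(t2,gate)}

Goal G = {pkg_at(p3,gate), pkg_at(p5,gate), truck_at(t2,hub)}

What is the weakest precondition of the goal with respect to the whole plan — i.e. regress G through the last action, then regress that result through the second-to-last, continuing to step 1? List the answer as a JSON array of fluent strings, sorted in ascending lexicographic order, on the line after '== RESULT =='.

Regress step by step:
  through step 2 (drive(t2,gate,hub)): drop {truck_at(t2,hub)}, keep {pkg_at(p3,gate), pkg_at(p5,gate)}, require {truck_at(t2,gate)}
    → {pkg_at(p3,gate), pkg_at(p5,gate), truck_at(t2,gate)}
  through step 1 (drive(t2,depot,gate)): drop {truck_at(t2,gate)}, keep {pkg_at(p3,gate), pkg_at(p5,gate)}, require {truck_at(t2,depot)}
    → {pkg_at(p3,gate), pkg_at(p5,gate), truck_at(t2,depot)}

== RESULT ==
["pkg_at(p3,gate)", "pkg_at(p5,gate)", "truck_at(t2,depot)"]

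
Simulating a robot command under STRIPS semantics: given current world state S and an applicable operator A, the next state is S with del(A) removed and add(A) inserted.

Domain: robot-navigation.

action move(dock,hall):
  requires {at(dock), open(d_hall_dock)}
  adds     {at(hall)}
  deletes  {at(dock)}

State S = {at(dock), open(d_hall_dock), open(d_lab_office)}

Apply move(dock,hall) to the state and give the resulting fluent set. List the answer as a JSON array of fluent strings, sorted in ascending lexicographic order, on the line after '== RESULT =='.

Compute (S \ del) ∪ add:
  pre ⊆ S: {at(dock), open(d_hall_dock)} ⊆ S  — applicable
  S \ del = {open(d_hall_dock), open(d_lab_office)}
  ∪ add   = {at(hall), open(d_hall_dock), open(d_lab_office)}

== RESULT ==
["at(hall)", "open(d_hall_dock)", "open(d_lab_office)"]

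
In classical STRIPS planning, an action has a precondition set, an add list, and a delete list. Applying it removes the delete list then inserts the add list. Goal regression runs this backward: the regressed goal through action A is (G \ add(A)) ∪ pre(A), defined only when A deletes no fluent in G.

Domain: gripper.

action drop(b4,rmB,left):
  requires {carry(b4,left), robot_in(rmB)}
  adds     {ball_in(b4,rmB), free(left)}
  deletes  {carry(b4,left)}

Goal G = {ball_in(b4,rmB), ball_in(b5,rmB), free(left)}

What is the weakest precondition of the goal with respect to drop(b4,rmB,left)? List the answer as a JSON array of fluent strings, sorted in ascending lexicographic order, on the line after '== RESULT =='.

Regress:
  G ∩ del = {}  (empty — regression defined)
  G \ add = {ball_in(b4,rmB), ball_in(b5,rmB), free(left)} \ {ball_in(b4,rmB), free(left)} = {ball_in(b5,rmB)}
  ∪ pre   = {ball_in(b5,rmB)} ∪ {carry(b4,left), robot_in(rmB)}
          = {ball_in(b5,rmB), carry(b4,left), robot_in(rmB)}

== RESULT ==
["ball_in(b5,rmB)", "carry(b4,left)", "robot_in(rmB)"]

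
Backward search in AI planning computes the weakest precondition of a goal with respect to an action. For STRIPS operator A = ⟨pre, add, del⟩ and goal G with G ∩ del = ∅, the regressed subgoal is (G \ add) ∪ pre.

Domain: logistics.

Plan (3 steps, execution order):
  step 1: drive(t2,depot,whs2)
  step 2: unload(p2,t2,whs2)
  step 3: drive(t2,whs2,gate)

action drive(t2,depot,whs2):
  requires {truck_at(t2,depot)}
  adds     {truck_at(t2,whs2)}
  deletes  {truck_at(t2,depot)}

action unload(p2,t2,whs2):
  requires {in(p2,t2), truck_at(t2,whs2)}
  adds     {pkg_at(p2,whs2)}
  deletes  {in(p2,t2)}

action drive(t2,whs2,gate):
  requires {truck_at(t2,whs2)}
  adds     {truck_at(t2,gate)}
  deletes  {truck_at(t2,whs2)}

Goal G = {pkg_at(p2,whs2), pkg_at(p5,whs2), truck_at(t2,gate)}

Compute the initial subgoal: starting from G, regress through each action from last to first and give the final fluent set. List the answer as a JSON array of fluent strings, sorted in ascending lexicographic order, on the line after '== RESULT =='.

Work backward from the goal:
  through step 3 (drive(t2,whs2,gate)): drop {truck_at(t2,gate)}, keep {pkg_at(p2,whs2), pkg_at(p5,whs2)}, require {truck_at(t2,whs2)}
    → {pkg_at(p2,whs2), pkg_at(p5,whs2), truck_at(t2,whs2)}
  through step 2 (unload(p2,t2,whs2)): drop {pkg_at(p2,whs2)}, keep {pkg_at(p5,whs2), truck_at(t2,whs2)}, require {in(p2,t2), truck_at(t2,whs2)}
    → {in(p2,t2), pkg_at(p5,whs2), truck_at(t2,whs2)}
  through step 1 (drive(t2,depot,whs2)): drop {truck_at(t2,whs2)}, keep {in(p2,t2), pkg_at(p5,whs2)}, require {truck_at(t2,depot)}
    → {in(p2,t2), pkg_at(p5,whs2), truck_at(t2,depot)}

== RESULT ==
["in(p2,t2)", "pkg_at(p5,whs2)", "truck_at(t2,depot)"]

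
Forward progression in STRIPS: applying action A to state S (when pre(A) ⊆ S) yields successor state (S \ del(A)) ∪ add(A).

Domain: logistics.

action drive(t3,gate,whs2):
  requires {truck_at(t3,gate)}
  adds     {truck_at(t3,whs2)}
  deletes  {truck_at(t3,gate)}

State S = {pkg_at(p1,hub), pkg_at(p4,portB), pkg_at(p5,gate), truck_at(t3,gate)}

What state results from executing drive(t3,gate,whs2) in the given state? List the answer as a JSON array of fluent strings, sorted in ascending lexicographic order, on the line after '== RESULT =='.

Compute (S \ del) ∪ add:
  pre ⊆ S: {truck_at(t3,gate)} ⊆ S  — applicable
  S \ del = {pkg_at(p1,hub), pkg_at(p4,portB), pkg_at(p5,gate)}
  ∪ add   = {pkg_at(p1,hub), pkg_at(p4,portB), pkg_at(p5,gate), truck_at(t3,whs2)}

== RESULT ==
["pkg_at(p1,hub)", "pkg_at(p4,portB)", "pkg_at(p5,gate)", "truck_at(t3,whs2)"]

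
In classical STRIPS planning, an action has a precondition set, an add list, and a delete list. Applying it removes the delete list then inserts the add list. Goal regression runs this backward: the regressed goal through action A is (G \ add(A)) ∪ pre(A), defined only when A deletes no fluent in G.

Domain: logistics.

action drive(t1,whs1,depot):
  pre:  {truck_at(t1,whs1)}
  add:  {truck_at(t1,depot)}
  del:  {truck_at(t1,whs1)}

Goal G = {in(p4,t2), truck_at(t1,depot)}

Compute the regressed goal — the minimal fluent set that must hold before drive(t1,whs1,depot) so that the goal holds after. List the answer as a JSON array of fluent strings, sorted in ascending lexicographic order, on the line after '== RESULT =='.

Compute (G \ add) ∪ pre:
  G ∩ del = {}  (empty — regression defined)
  G \ add = {in(p4,t2), truck_at(t1,depot)} \ {truck_at(t1,depot)} = {in(p4,t2)}
  ∪ pre   = {in(p4,t2)} ∪ {truck_at(t1,whs1)}
          = {in(p4,t2), truck_at(t1,whs1)}

== RESULT ==
["in(p4,t2)", "truck_at(t1,whs1)"]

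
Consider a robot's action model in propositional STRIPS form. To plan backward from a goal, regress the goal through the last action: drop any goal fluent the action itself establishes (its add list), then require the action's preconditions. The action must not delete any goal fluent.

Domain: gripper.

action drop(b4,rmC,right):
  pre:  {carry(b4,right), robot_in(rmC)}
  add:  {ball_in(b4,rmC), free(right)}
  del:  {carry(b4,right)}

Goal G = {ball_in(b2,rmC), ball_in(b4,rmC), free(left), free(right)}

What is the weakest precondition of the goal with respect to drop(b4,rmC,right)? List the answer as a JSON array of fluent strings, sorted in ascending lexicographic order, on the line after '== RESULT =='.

Regress:
  G ∩ del = {}  (empty — regression defined)
  G \ add = {ball_in(b2,rmC), ball_in(b4,rmC), free(left), free(right)} \ {ball_in(b4,rmC), free(right)} = {ball_in(b2,rmC), free(left)}
  ∪ pre   = {ball_in(b2,rmC), free(left)} ∪ {carry(b4,right), robot_in(rmC)}
          = {ball_in(b2,rmC), carry(b4,right), free(left), robot_in(rmC)}

== RESULT ==
["ball_in(b2,rmC)", "carry(b4,right)", "free(left)", "robot_in(rmC)"]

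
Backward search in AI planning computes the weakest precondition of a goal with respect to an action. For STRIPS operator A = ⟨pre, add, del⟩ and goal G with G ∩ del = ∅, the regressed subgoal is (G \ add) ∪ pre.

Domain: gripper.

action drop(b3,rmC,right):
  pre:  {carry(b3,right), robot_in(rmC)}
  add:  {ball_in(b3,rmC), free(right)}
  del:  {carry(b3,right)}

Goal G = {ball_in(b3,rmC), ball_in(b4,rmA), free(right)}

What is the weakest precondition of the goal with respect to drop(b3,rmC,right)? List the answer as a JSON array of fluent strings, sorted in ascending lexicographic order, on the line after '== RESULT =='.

Compute (G \ add) ∪ pre:
  G ∩ del = {}  (empty — regression defined)
  G \ add = {ball_in(b3,rmC), ball_in(b4,rmA), free(right)} \ {ball_in(b3,rmC), free(right)} = {ball_in(b4,rmA)}
  ∪ pre   = {ball_in(b4,rmA)} ∪ {carry(b3,right), robot_in(rmC)}
          = {ball_in(b4,rmA), carry(b3,right), robot_in(rmC)}

== RESULT ==
["ball_in(b4,rmA)", "carry(b3,right)", "robot_in(rmC)"]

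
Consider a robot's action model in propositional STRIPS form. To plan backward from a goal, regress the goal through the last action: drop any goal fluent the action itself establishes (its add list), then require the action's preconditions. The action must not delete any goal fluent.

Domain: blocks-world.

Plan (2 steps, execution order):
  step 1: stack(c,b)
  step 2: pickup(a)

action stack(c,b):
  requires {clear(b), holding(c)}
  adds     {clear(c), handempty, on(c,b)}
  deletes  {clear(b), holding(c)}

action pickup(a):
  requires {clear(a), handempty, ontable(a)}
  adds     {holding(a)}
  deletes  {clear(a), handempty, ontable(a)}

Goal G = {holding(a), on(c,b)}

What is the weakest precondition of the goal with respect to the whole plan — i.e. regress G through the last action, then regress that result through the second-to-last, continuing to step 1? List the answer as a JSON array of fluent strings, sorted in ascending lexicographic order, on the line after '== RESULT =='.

Work backward from the goal:
  through step 2 (pickup(a)): drop {holding(a)}, keep {on(c,b)}, require {clear(a), handempty, ontable(a)}
    → {clear(a), handempty, on(c,b), ontable(a)}
  through step 1 (stack(c,b)): drop {handempty, on(c,b)}, keep {clear(a), ontable(a)}, require {clear(b), holding(c)}
    → {clear(a), clear(b), holding(c), ontable(a)}

== RESULT ==
["clear(a)", "clear(b)", "holding(c)", "ontable(a)"]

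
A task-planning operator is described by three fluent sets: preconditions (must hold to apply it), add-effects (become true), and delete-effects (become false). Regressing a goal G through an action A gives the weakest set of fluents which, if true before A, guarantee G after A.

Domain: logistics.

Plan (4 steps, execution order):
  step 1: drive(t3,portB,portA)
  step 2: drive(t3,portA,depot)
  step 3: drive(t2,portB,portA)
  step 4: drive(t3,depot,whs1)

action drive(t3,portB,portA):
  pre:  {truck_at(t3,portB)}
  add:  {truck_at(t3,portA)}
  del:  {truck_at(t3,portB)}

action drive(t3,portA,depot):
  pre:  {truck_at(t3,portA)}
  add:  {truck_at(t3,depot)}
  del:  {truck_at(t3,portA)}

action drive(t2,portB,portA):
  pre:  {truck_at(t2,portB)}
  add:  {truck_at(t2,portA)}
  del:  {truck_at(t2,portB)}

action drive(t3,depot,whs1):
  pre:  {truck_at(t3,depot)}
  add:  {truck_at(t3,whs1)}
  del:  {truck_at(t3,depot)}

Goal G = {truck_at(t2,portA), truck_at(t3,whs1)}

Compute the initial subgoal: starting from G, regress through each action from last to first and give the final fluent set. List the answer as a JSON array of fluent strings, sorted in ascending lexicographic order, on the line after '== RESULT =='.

Work backward from the goal:
  through step 4 (drive(t3,depot,whs1)): drop {truck_at(t3,whs1)}, keep {truck_at(t2,portA)}, require {truck_at(t3,depot)}
    → {truck_at(t2,portA), truck_at(t3,depot)}
  through step 3 (drive(t2,portB,portA)): drop {truck_at(t2,portA)}, keep {truck_at(t3,depot)}, require {truck_at(t2,portB)}
    → {truck_at(t2,portB), truck_at(t3,depot)}
  through step 2 (drive(t3,portA,depot)): drop {truck_at(t3,depot)}, keep {truck_at(t2,portB)}, require {truck_at(t3,portA)}
    → {truck_at(t2,portB), truck_at(t3,portA)}
  through step 1 (drive(t3,portB,portA)): drop {truck_at(t3,portA)}, keep {truck_at(t2,portB)}, require {truck_at(t3,portB)}
    → {truck_at(t2,portB), truck_at(t3,portB)}

== RESULT ==
["truck_at(t2,portB)", "truck_at(t3,portB)"]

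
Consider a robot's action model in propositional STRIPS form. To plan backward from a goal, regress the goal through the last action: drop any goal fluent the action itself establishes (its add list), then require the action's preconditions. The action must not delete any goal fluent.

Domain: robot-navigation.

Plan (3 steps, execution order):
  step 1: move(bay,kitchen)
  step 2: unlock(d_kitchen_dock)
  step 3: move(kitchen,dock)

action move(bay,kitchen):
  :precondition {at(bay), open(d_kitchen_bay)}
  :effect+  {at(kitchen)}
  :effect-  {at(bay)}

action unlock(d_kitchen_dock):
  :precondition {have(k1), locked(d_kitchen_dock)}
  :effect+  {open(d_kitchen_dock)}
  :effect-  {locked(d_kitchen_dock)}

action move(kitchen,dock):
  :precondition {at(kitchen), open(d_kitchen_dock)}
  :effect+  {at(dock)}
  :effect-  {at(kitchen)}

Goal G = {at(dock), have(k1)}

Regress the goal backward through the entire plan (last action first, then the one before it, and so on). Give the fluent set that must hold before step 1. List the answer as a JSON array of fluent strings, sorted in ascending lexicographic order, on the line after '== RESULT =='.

Work backward from the goal:
  through step 3 (move(kitchen,dock)): drop {at(dock)}, keep {have(k1)}, require {at(kitchen), open(d_kitchen_dock)}
    → {at(kitchen), have(k1), open(d_kitchen_dock)}
  through step 2 (unlock(d_kitchen_dock)): drop {open(d_kitchen_dock)}, keep {at(kitchen), have(k1)}, require {have(k1), locked(d_kitchen_dock)}
    → {at(kitchen), have(k1), locked(d_kitchen_dock)}
  through step 1 (move(bay,kitchen)): drop {at(kitchen)}, keep {have(k1), locked(d_kitchen_dock)}, require {at(bay), open(d_kitchen_bay)}
    → {at(bay), have(k1), locked(d_kitchen_dock), open(d_kitchen_bay)}

== RESULT ==
["at(bay)", "have(k1)", "locked(d_kitchen_dock)", "open(d_kitchen_bay)"]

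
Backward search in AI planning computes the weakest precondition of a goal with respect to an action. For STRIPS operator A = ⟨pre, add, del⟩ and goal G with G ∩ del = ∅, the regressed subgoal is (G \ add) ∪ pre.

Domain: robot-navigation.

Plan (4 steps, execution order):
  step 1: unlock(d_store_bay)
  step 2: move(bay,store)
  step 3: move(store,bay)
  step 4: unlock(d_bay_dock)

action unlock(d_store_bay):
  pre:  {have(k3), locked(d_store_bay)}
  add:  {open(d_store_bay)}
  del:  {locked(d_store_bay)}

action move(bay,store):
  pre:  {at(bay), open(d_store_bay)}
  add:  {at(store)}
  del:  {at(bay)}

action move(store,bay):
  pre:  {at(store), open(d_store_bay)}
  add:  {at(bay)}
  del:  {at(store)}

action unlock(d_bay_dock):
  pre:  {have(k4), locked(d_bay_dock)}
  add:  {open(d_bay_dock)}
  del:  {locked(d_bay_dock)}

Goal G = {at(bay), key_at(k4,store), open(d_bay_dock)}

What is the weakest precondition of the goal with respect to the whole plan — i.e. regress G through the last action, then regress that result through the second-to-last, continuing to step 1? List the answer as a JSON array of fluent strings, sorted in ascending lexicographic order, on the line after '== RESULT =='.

Work backward from the goal:
  through step 4 (unlock(d_bay_dock)): drop {open(d_bay_dock)}, keep {at(bay), key_at(k4,store)}, require {have(k4), locked(d_bay_dock)}
    → {at(bay), have(k4), key_at(k4,store), locked(d_bay_dock)}
  through step 3 (move(store,bay)): drop {at(bay)}, keep {have(k4), key_at(k4,store), locked(d_bay_dock)}, require {at(store), open(d_store_bay)}
    → {at(store), have(k4), key_at(k4,store), locked(d_bay_dock), open(d_store_bay)}
  through step 2 (move(bay,store)): drop {at(store)}, keep {have(k4), key_at(k4,store), locked(d_bay_dock), open(d_store_bay)}, require {at(bay), open(d_store_bay)}
    → {at(bay), have(k4), key_at(k4,store), locked(d_bay_dock), open(d_store_bay)}
  through step 1 (unlock(d_store_bay)): drop {open(d_store_bay)}, keep {at(bay), have(k4), key_at(k4,store), locked(d_bay_dock)}, require {have(k3), locked(d_store_bay)}
    → {at(bay), have(k3), have(k4), key_at(k4,store), locked(d_bay_dock), locked(d_store_bay)}

== RESULT ==
["at(bay)", "have(k3)", "have(k4)", "key_at(k4,store)", "locked(d_bay_dock)", "locked(d_store_bay)"]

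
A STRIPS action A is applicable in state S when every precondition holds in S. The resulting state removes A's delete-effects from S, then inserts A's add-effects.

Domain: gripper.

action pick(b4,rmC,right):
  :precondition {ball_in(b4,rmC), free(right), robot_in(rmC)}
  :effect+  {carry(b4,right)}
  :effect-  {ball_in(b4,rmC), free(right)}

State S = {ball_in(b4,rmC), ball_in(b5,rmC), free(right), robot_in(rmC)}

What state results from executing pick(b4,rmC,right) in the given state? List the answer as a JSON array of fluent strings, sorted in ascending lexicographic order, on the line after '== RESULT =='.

Compute (S \ del) ∪ add:
  pre ⊆ S: {ball_in(b4,rmC), free(right), robot_in(rmC)} ⊆ S  — applicable
  S \ del = {ball_in(b5,rmC), robot_in(rmC)}
  ∪ add   = {ball_in(b5,rmC), carry(b4,right), robot_in(rmC)}

== RESULT ==
["ball_in(b5,rmC)", "carry(b4,right)", "robot_in(rmC)"]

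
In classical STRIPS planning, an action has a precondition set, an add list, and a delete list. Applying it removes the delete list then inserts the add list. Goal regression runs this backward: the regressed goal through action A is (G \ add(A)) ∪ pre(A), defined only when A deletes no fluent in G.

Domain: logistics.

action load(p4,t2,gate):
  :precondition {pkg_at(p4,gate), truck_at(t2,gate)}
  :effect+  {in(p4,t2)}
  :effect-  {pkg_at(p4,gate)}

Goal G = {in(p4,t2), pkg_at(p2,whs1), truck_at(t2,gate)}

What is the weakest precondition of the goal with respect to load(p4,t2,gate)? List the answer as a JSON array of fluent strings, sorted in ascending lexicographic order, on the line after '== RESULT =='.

Compute (G \ add) ∪ pre:
  G ∩ del = {}  (empty — regression defined)
  G \ add = {in(p4,t2), pkg_at(p2,whs1), truck_at(t2,gate)} \ {in(p4,t2)} = {pkg_at(p2,whs1), truck_at(t2,gate)}
  ∪ pre   = {pkg_at(p2,whs1), truck_at(t2,gate)} ∪ {pkg_at(p4,gate), truck_at(t2,gate)}
          = {pkg_at(p2,whs1), pkg_at(p4,gate), truck_at(t2,gate)}

== RESULT ==
["pkg_at(p2,whs1)", "pkg_at(p4,gate)", "truck_at(t2,gate)"]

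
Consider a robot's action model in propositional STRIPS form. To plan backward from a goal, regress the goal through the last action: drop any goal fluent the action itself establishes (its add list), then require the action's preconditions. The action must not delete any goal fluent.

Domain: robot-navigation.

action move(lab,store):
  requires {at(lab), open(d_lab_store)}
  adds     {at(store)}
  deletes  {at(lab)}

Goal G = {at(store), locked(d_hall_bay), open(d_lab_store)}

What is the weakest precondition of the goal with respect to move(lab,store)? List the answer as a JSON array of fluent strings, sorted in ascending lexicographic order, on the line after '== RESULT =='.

Regress:
  G ∩ del = {}  (empty — regression defined)
  G \ add = {at(store), locked(d_hall_bay), open(d_lab_store)} \ {at(store)} = {locked(d_hall_bay), open(d_lab_store)}
  ∪ pre   = {locked(d_hall_bay), open(d_lab_store)} ∪ {at(lab), open(d_lab_store)}
          = {at(lab), locked(d_hall_bay), open(d_lab_store)}

== RESULT ==
["at(lab)", "locked(d_hall_bay)", "open(d_lab_store)"]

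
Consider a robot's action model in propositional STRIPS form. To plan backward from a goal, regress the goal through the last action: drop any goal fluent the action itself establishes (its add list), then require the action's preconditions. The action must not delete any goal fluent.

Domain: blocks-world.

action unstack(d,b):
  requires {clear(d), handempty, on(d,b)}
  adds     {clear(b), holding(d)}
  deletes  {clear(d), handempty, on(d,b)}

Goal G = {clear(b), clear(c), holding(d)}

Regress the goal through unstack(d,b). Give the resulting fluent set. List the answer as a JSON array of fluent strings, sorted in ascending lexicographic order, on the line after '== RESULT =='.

Compute (G \ add) ∪ pre:
  G ∩ del = {}  (empty — regression defined)
  G \ add = {clear(b), clear(c), holding(d)} \ {clear(b), holding(d)} = {clear(c)}
  ∪ pre   = {clear(c)} ∪ {clear(d), handempty, on(d,b)}
          = {clear(c), clear(d), handempty, on(d,b)}

== RESULT ==
["clear(c)", "clear(d)", "handempty", "on(d,b)"]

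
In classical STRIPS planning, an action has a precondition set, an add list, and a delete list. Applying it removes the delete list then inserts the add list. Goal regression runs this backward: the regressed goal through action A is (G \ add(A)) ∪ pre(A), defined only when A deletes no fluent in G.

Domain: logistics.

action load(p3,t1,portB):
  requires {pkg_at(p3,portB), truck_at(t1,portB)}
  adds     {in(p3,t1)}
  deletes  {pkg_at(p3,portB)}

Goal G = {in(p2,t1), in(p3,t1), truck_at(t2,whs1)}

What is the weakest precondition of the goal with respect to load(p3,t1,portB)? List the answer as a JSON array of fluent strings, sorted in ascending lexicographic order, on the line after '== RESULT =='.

Compute (G \ add) ∪ pre:
  G ∩ del = {}  (empty — regression defined)
  G \ add = {in(p2,t1), in(p3,t1), truck_at(t2,whs1)} \ {in(p3,t1)} = {in(p2,t1), truck_at(t2,whs1)}
  ∪ pre   = {in(p2,t1), truck_at(t2,whs1)} ∪ {pkg_at(p3,portB), truck_at(t1,portB)}
          = {in(p2,t1), pkg_at(p3,portB), truck_at(t1,portB), truck_at(t2,whs1)}

== RESULT ==
["in(p2,t1)", "pkg_at(p3,portB)", "truck_at(t1,portB)", "truck_at(t2,whs1)"]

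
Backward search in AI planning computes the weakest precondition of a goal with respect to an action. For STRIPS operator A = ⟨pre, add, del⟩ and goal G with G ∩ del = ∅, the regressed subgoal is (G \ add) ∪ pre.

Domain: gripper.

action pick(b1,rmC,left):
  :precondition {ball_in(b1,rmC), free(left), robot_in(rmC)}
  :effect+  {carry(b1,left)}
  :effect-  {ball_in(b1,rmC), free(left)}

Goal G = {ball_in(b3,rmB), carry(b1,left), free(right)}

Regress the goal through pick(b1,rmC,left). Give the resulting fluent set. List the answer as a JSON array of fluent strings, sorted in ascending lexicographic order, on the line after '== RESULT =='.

Compute (G \ add) ∪ pre:
  G ∩ del = {}  (empty — regression defined)
  G \ add = {ball_in(b3,rmB), carry(b1,left), free(right)} \ {carry(b1,left)} = {ball_in(b3,rmB), free(right)}
  ∪ pre   = {ball_in(b3,rmB), free(right)} ∪ {ball_in(b1,rmC), free(left), robot_in(rmC)}
          = {ball_in(b1,rmC), ball_in(b3,rmB), free(left), free(right), robot_in(rmC)}

== RESULT ==
["ball_in(b1,rmC)", "ball_in(b3,rmB)", "free(left)", "free(right)", "robot_in(rmC)"]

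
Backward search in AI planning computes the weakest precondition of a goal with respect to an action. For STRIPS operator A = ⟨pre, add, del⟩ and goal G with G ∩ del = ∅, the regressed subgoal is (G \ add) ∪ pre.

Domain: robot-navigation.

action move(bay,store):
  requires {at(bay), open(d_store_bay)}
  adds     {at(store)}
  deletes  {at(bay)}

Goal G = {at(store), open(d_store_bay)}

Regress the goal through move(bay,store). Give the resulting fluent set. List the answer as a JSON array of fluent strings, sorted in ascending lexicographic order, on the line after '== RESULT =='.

Regress:
  G ∩ del = {}  (empty — regression defined)
  G \ add = {at(store), open(d_store_bay)} \ {at(store)} = {open(d_store_bay)}
  ∪ pre   = {open(d_store_bay)} ∪ {at(bay), open(d_store_bay)}
          = {at(bay), open(d_store_bay)}

== RESULT ==
["at(bay)", "open(d_store_bay)"]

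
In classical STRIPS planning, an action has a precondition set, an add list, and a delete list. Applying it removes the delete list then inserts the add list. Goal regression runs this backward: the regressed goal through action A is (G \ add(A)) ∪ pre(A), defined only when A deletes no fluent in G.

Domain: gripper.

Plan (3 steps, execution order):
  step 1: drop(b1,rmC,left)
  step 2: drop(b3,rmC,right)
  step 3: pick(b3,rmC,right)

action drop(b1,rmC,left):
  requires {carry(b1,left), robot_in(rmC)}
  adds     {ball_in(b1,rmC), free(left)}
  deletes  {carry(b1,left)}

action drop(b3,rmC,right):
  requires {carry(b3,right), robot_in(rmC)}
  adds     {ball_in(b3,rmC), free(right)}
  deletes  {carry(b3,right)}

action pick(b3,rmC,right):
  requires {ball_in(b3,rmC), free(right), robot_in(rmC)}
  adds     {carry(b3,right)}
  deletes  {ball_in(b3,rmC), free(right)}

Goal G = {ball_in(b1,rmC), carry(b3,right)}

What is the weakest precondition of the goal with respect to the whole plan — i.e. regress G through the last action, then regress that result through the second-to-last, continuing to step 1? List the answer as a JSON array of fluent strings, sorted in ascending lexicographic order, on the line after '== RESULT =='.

Regress step by step:
  through step 3 (pick(b3,rmC,right)): drop {carry(b3,right)}, keep {ball_in(b1,rmC)}, require {ball_in(b3,rmC), free(right), robot_in(rmC)}
    → {ball_in(b1,rmC), ball_in(b3,rmC), free(right), robot_in(rmC)}
  through step 2 (drop(b3,rmC,right)): drop {ball_in(b3,rmC), free(right)}, keep {ball_in(b1,rmC), robot_in(rmC)}, require {carry(b3,right), robot_in(rmC)}
    → {ball_in(b1,rmC), carry(b3,right), robot_in(rmC)}
  through step 1 (drop(b1,rmC,left)): drop {ball_in(b1,rmC)}, keep {carry(b3,right), robot_in(rmC)}, require {carry(b1,left), robot_in(rmC)}
    → {carry(b1,left), carry(b3,right), robot_in(rmC)}

== RESULT ==
["carry(b1,left)", "carry(b3,right)", "robot_in(rmC)"]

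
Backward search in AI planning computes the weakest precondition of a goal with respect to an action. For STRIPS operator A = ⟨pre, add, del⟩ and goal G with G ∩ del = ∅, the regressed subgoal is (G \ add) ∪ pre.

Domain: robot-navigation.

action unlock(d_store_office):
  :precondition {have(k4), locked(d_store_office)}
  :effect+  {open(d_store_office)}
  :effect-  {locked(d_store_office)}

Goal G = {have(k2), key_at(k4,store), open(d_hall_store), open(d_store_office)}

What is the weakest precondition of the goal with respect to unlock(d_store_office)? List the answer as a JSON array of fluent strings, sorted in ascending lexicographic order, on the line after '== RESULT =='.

Compute (G \ add) ∪ pre:
  G ∩ del = {}  (empty — regression defined)
  G \ add = {have(k2), key_at(k4,store), open(d_hall_store), open(d_store_office)} \ {open(d_store_office)} = {have(k2), key_at(k4,store), open(d_hall_store)}
  ∪ pre   = {have(k2), key_at(k4,store), open(d_hall_store)} ∪ {have(k4), locked(d_store_office)}
          = {have(k2), have(k4), key_at(k4,store), locked(d_store_office), open(d_hall_store)}

== RESULT ==
["have(k2)", "have(k4)", "key_at(k4,store)", "locked(d_store_office)", "open(d_hall_store)"]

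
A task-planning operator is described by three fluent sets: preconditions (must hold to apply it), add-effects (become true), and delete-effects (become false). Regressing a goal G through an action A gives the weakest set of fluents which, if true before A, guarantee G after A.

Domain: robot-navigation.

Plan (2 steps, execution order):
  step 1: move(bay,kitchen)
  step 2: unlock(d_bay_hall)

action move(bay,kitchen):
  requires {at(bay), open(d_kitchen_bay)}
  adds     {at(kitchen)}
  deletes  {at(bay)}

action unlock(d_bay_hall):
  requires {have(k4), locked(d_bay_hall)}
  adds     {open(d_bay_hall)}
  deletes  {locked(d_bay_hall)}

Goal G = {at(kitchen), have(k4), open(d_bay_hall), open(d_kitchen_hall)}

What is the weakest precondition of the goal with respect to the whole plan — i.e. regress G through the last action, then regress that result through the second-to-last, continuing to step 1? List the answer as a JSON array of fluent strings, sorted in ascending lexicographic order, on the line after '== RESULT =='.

Regress step by step:
  through step 2 (unlock(d_bay_hall)): drop {open(d_bay_hall)}, keep {at(kitchen), have(k4), open(d_kitchen_hall)}, require {have(k4), locked(d_bay_hall)}
    → {at(kitchen), have(k4), locked(d_bay_hall), open(d_kitchen_hall)}
  through step 1 (move(bay,kitchen)): drop {at(kitchen)}, keep {have(k4), locked(d_bay_hall), open(d_kitchen_hall)}, require {at(bay), open(d_kitchen_bay)}
    → {at(bay), have(k4), locked(d_bay_hall), open(d_kitchen_bay), open(d_kitchen_hall)}

== RESULT ==
["at(bay)", "have(k4)", "locked(d_bay_hall)", "open(d_kitchen_bay)", "open(d_kitchen_hall)"]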